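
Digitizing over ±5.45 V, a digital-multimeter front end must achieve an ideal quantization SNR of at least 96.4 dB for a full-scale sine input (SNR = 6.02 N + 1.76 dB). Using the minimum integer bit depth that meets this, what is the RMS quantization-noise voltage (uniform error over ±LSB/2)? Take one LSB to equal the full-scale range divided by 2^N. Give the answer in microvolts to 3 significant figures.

48.0 µV

The full-scale span is 5.45 − (-5.45) = 10.9 V.
Required N = ⌈(96.4 − 1.76)/6.02⌉ = ⌈15.721⌉ = 16.
One LSB is 10.9 V / 65536 = 166.32 µV.
V_rms = LSB/√12 = 48.0 µV.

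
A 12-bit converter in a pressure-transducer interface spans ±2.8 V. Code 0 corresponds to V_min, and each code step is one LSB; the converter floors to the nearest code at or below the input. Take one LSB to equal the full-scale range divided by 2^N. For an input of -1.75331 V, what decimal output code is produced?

765

Full-scale range = 2.8 V − (-2.8 V) = 5.6 V. LSB = 5.6 V / 2^12 ≈ 1.367 mV.
code = ⌊(V_in − V_min)/LSB⌋ = ⌊(V_in − V_min) × 2^12 / range⌋
     = ⌊(-1.75331 − (-2.8)) × 4096 / 5.6⌋ = ⌊1.04669 × 4096/5.6⌋
     = ⌊765.579⌋ = 765.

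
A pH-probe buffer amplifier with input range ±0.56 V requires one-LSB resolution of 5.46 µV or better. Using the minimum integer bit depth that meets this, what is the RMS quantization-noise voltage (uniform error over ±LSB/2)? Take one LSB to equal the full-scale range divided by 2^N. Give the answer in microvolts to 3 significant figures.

1.23 µV

Full-scale range = 0.56 V − (-0.56 V) = 1.12 V.
1.12 V / 5.46 µV = 205100. Since 2^17 = 131072 and 2^18 = 262144, N = 18.
Step size = 1.12/262144 V = 4.2725 µV.
V_rms = LSB/√12 = 1.23 µV.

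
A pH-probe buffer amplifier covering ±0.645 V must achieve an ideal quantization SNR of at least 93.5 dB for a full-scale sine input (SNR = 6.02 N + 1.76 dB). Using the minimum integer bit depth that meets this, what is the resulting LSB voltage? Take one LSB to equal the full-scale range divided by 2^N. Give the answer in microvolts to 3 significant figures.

19.7 µV

The full-scale span is 0.645 − (-0.645) = 1.29 V.
Required N = ⌈(93.5 − 1.76)/6.02⌉ = ⌈15.239⌉ = 16.
Step size = 1.29/65536 V = 19.7 µV.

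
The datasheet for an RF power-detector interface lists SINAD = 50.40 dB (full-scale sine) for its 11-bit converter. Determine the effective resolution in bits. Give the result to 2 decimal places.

8.08 bits

ENOB = (SINAD − 1.76) / 6.02 = (50.40 − 1.76) / 6.02 = 48.64 / 6.02 = 8.0797.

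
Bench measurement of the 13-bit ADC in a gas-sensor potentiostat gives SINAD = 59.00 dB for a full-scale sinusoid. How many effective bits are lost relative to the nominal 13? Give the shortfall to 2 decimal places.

3.49 bits

N_eff = (59.00 − 1.76)/6.02 = 9.5083 bits.
Lost resolution: 13 − 9.5083 = 3.4917 bits.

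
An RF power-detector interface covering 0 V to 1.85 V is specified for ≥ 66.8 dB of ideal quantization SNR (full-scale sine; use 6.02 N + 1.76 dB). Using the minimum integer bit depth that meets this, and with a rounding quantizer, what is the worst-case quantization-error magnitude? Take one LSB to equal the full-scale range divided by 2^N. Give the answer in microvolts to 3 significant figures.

Span = 1.85 V.
N ≥ (66.8 − 1.76)/6.02 = 10.804 → N_min = 11.
One LSB is 1.85 V / 2048 = 0.90332 mV.
|e|_max = LSB/2 = 452 µV.

452 µV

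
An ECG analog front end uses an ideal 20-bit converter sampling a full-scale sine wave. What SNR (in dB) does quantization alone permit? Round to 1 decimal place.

122.2 dB

6.02(20) + 1.76 = 120.40 + 1.76 = 122.16 dB.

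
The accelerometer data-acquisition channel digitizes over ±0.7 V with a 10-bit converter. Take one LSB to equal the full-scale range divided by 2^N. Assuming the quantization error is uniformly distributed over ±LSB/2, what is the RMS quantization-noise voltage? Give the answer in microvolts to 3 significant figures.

Range = 0.7 − (-0.7) = 1.4 V.
LSB = 1.4 V ÷ 2^10 = 1.4/1024 V = 1.3672 mV.
V_rms = LSB/√12 = 1.3672 mV / √12 = 395 µV.

395 µV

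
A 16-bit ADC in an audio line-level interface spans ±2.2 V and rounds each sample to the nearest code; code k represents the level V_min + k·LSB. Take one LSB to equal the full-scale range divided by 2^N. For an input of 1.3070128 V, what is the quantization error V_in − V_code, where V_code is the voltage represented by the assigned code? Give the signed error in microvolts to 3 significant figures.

Full-scale range = 2.2 V − (-2.2 V) = 4.4 V. LSB = 4.4 V / 2^16 ≈ 67.14 µV.
Position in LSBs: (1.3070128 − (-2.2)) × 65536/4.4 = 52235.3616; rounding gives k = 52235.
Reconstructed level: -2.2 + 52235 × 4.4/65536 V = 1.3069885254 V.
Error = V_in − V_code = 1.3070128 − (1.3069885254) = +24.3 µV.

+24.3 µV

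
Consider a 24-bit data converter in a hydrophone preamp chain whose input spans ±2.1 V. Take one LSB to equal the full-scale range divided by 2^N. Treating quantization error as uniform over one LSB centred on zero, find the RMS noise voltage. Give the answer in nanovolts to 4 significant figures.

72.27 nV

Range = 2.1 − (-2.1) = 4.2 V.
LSB = 4.2 V ÷ 2^24 = 4.2/16777216 V = 250.340 nV.
V_rms = LSB/√12 = 250.340 nV / √12 = 72.27 nV.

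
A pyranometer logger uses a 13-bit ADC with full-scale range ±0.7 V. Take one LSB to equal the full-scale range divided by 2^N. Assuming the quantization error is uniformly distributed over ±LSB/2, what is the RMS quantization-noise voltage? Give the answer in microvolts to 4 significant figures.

49.33 µV

Span: 0.7 V − (-0.7 V) = 1.4 V.
LSB = 1.4 V / 2^13 = 170.898 µV.
σ_q = LSB/√12 = 170.898 µV/3.4641 = 49.33 µV.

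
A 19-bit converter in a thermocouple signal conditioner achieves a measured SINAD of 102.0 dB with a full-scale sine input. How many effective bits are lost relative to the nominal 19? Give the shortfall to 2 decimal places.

2.35 bits

Effective bits = (102.0 − 1.76)/6.02 = 16.6512.
Lost resolution: 19 − 16.6512 = 2.3488 bits.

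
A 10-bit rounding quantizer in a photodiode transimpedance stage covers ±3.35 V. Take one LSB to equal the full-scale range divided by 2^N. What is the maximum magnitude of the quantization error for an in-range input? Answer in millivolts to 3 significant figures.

Span: 3.35 V − (-3.35 V) = 6.7 V.
One LSB is 6.7 V / 1024 = 6.5430 mV.
Worst-case error for round-to-nearest is half an LSB: 3.27 mV.

3.27 mV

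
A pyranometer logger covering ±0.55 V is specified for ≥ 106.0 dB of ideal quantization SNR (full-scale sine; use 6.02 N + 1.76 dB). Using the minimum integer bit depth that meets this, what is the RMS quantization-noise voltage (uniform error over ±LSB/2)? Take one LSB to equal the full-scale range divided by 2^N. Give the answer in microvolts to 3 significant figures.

1.21 µV

The full-scale span is 0.55 − (-0.55) = 1.1 V.
N ≥ (106.0 − 1.76)/6.02 = 17.316 → N_min = 18.
Step size = 1.1/262144 V = 4.1962 µV.
σ_q = LSB/√12 = 4.1962 µV/3.4641 = 1.21 µV.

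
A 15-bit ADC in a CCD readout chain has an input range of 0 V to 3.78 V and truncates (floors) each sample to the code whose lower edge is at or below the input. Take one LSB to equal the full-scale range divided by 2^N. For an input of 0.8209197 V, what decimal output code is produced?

7116

V_FS = 3.78 V. LSB = 3.78 V / 2^15 ≈ 115.4 µV.
(V_in − V_min) × 2^15/range = (0.8209197 − (0)) × 32768/3.78 = 7116.375.
Floor → code = 7116.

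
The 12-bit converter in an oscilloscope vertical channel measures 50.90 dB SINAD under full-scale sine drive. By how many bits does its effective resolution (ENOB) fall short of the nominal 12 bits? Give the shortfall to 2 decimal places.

3.84 bits

Effective bits = (50.90 − 1.76)/6.02 = 8.1628.
12 − 8.1628 = 3.84 bits below nominal.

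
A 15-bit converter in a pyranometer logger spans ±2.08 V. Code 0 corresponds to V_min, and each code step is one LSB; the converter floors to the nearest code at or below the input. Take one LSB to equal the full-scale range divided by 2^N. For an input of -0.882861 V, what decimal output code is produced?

9429

Span: 2.08 V − (-2.08 V) = 4.16 V. LSB = 4.16 V / 2^15 ≈ 127.0 µV.
V_in − V_min = -0.882861 − (-2.08) = 1.197139 V.
Divide by LSB: 1.197139 × 32768/4.16 = 9429.7718.
Truncating gives code 9429.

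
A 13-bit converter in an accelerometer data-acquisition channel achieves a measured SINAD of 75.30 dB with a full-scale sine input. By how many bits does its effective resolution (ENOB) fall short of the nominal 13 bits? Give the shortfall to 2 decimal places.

ENOB = (SINAD − 1.76)/6.02 = (75.30 − 1.76)/6.02 = 12.2159 bits.
Lost resolution: 13 − 12.2159 = 0.7841 bits.

0.78 bits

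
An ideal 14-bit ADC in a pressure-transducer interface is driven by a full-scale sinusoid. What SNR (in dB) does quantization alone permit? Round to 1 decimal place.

6.02(14) + 1.76 = 84.28 + 1.76 = 86.04 dB.

86.0 dB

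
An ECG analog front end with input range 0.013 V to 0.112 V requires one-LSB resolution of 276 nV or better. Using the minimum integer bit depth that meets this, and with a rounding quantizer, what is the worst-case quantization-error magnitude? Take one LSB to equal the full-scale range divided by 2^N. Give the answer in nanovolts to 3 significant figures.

94.4 nV

Range = 0.112 − (0.013) = 0.099 V.
Levels needed ≥ 0.099/276 nV = 358700. 2^19 = 524288 suffices, so N_min = 19.
One LSB is 0.099 V / 524288 = 188.83 nV.
Max error for round-to-nearest is LSB/2 = 94.4 nV.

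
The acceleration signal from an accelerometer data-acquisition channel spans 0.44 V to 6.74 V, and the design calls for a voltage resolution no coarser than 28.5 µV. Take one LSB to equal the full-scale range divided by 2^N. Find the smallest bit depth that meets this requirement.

18 bits

Range = 6.74 − (0.44) = 6.3 V.
Levels needed ≥ 6.3/28.5 µV = 221100. 2^18 = 262144 suffices, so N_min = 18.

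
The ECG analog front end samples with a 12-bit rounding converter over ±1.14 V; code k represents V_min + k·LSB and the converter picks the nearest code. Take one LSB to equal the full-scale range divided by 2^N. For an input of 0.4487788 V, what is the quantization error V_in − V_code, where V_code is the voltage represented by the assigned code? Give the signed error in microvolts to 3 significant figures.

Range = 1.14 − (-1.14) = 2.28 V. LSB = 2.28 V / 2^12 ≈ 0.5566 mV.
(V_in − V_min)/LSB = (0.4487788 − (-1.14)) × 4096/2.28 = 2854.2272 → nearest code k = 2854.
V_code = -1.14 + (2854/4096) × 2.28 = 0.4486523438 V.
Error = V_in − V_code = 0.4487788 − (0.4486523438) = +126 µV.

+126 µV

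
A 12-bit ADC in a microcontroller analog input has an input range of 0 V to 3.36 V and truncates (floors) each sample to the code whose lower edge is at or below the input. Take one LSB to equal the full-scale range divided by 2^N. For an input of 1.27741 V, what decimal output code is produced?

Range is 3.36 V. LSB = 3.36 V / 2^12 ≈ 0.8203 mV.
V_in − V_min = 1.27741 − (0) = 1.27741 V.
Divide by LSB: 1.27741 × 4096/3.36 = 1557.2236.
Truncating gives code 1557.

1557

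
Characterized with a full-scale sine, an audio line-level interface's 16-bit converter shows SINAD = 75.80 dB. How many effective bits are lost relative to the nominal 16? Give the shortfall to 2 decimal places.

N_eff = (75.80 − 1.76)/6.02 = 12.2990 bits.
16 − 12.2990 = 3.70 bits below nominal.

3.70 bits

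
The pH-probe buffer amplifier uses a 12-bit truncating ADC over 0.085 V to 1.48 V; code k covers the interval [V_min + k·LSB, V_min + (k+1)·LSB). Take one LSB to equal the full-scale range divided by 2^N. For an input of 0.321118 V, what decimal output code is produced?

Full-scale range = 1.48 V − (0.085 V) = 1.395 V. LSB = 1.395 V / 2^12 ≈ 340.6 µV.
code = ⌊(V_in − V_min)/LSB⌋ = ⌊(V_in − V_min) × 2^12 / range⌋
     = ⌊(0.321118 − (0.085)) × 4096 / 1.395⌋ = ⌊0.236118 × 4096/1.395⌋
     = ⌊693.290⌋ = 693.

693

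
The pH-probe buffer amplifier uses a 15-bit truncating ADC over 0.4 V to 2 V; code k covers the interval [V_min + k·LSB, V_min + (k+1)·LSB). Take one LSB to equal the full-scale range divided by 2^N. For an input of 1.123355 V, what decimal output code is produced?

14814

Range = 2 − (0.4) = 1.6 V. LSB = 1.6 V / 2^15 ≈ 48.83 µV.
(V_in − V_min) × 2^15/range = (1.123355 − (0.4)) × 32768/1.6 = 14814.310.
Floor → code = 14814.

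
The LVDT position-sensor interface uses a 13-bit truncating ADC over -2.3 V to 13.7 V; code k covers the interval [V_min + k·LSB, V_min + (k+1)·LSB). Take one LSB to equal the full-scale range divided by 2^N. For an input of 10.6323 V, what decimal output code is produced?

6621

Full-scale range = 13.7 V − (-2.3 V) = 16 V. LSB = 16 V / 2^13 ≈ 1.953 mV.
(V_in − V_min) × 2^13/range = (10.6323 − (-2.3)) × 8192/16 = 6621.338.
Floor → code = 6621.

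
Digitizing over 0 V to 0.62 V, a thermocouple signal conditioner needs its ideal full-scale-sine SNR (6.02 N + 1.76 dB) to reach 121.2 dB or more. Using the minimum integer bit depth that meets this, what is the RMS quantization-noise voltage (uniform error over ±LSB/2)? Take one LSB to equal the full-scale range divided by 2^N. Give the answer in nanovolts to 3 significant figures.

171 nV

V_FS = 0.62 V.
N ≥ (121.2 − 1.76)/6.02 = 19.841 → N_min = 20.
LSB = 0.62 V ÷ 2^20 = 0.62/1048576 V = 0.59128 µV.
RMS noise = LSB/√12 = 171 nV.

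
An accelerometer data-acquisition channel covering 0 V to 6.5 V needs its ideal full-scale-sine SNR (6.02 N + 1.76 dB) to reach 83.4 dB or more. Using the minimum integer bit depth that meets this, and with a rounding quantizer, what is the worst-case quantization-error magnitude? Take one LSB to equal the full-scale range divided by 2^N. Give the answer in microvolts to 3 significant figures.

198 µV

Span = 6.5 V.
Solving 6.02 N ≥ 83.4 − 1.76: N ≥ 13.561. Round up → N = 14.
Step size = 6.5/16384 V = 396.73 µV.
Max error for round-to-nearest is LSB/2 = 198 µV.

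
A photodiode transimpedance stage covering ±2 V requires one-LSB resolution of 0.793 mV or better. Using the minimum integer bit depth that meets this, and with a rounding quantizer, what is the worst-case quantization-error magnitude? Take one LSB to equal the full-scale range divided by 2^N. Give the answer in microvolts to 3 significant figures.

244 µV

Range = 2 − (-2) = 4 V.
Levels needed ≥ 4/0.793 mV = 5044. 2^13 = 8192 suffices, so N_min = 13.
One LSB is 4 V / 8192 = 488.28 µV.
Half an LSB is 244 µV.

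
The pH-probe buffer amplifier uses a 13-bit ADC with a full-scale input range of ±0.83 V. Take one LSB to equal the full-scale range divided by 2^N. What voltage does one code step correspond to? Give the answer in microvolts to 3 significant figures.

Full-scale range = 0.83 V − (-0.83 V) = 1.66 V.
There are 2^13 = 8192 steps.
One LSB is 1.66 V / 8192 = 203 µV.

203 µV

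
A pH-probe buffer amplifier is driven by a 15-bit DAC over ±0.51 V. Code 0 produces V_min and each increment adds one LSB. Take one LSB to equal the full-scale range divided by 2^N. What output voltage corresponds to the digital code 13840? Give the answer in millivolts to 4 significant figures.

-79.19 mV

Range = 0.51 − (-0.51) = 1.02 V. LSB = 1.02 V / 2^15.
Output = V_min + (13840/32768) × range = -0.51 + 0.422363 × 1.02 V
      = -0.51 + 0.430811 = -0.0791895 V.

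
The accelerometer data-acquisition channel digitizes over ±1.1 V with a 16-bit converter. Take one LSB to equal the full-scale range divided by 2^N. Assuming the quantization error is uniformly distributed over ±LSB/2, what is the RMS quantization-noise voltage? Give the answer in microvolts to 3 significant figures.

9.69 µV

Full-scale range = 1.1 V − (-1.1 V) = 2.2 V.
One LSB is 2.2 V / 65536 = 33.569 µV.
σ_q = LSB/√12 = 33.569 µV/3.4641 = 9.69 µV.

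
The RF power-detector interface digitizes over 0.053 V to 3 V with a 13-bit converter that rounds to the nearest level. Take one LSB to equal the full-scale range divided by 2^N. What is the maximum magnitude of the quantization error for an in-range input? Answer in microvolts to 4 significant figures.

179.9 µV

Range = 3 − (0.053) = 2.947 V.
LSB = 2.947 V ÷ 2^13 = 2.947/8192 V = 359.741 µV.
A rounding quantizer has |error| ≤ LSB/2 = 179.9 µV.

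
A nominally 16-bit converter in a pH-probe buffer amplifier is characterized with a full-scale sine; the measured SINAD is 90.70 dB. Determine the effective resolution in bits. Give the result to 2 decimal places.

ENOB = (SINAD − 1.76) / 6.02 = (90.70 − 1.76) / 6.02 = 88.94 / 6.02 = 14.7741.

14.77 bits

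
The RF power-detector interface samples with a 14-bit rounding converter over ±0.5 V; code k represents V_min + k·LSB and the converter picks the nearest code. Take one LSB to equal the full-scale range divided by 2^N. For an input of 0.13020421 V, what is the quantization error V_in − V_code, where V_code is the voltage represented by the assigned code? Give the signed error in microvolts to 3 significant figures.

+16.2 µV

Full-scale range = 0.5 V − (-0.5 V) = 1 V. LSB = 1 V / 2^14 ≈ 61.04 µV.
Position in LSBs: (0.13020421 − (-0.5)) × 16384/1 = 10325.2658; rounding gives k = 10325.
Reconstructed level: -0.5 + 10325 × 1/16384 V = 0.13018798828 V.
e = 0.13020421 − (0.13018798828) = +16.2 µV.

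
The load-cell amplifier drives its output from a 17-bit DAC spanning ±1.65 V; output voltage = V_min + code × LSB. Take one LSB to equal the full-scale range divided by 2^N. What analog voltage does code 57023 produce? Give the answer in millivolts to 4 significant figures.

-214.3 mV

Span: 1.65 V − (-1.65 V) = 3.3 V. LSB = 3.3 V / 2^17.
V_out = V_min + code × LSB = -1.65 V + 57023 × 3.3 V / 131072
      = -1.65 V + 1.43567 V = -0.214332 V.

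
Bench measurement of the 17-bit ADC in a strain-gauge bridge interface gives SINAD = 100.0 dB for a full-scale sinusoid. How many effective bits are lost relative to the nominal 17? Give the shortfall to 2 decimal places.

0.68 bits

Effective bits = (100.0 − 1.76)/6.02 = 16.3189.
Lost resolution: 17 − 16.3189 = 0.6811 bits.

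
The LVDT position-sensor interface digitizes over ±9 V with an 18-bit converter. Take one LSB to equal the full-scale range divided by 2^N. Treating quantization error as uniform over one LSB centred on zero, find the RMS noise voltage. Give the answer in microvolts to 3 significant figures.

19.8 µV

Full-scale range = 9 V − (-9 V) = 18 V.
LSB = 18 V ÷ 2^18 = 18/262144 V = 68.665 µV.
V_rms = LSB/√12 = 68.665 µV / √12 = 19.8 µV.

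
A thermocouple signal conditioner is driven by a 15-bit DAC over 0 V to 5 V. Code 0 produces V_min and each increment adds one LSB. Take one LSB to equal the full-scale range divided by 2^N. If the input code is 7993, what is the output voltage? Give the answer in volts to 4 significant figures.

1.220 V

Full-scale range = 5 V. LSB = 5 V / 2^15.
V_out = 0 + 7993 × (5/32768) V
      = 0 + 1.21964 = 1.21964 V.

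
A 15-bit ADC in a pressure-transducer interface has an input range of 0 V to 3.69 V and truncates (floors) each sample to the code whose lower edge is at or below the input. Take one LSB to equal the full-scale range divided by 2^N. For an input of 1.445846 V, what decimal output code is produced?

12839

Range is 3.69 V. LSB = 3.69 V / 2^15 ≈ 112.6 µV.
(V_in − V_min) × 2^15/range = (1.445846 − (0)) × 32768/3.69 = 12839.426.
Floor → code = 12839.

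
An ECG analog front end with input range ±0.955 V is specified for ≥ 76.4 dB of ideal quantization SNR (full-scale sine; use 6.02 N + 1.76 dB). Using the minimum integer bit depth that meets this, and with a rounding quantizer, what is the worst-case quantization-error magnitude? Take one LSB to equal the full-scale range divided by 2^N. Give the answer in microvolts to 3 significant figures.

117 µV

The full-scale span is 0.955 − (-0.955) = 1.91 V.
Solving 6.02 N ≥ 76.4 − 1.76: N ≥ 12.399. Round up → N = 13.
One LSB is 1.91 V / 8192 = 233.15 µV.
Half an LSB is 117 µV.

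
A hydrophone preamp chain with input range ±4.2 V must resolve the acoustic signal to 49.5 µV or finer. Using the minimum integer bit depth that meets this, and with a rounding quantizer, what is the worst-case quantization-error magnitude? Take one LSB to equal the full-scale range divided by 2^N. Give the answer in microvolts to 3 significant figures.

16.0 µV

Range = 4.2 − (-4.2) = 8.4 V.
Need 2^N ≥ 8.4 V / 49.5 µV = 169700 → N_min = 18.
Step size = 8.4/262144 V = 32.043 µV.
Half an LSB is 16.0 µV.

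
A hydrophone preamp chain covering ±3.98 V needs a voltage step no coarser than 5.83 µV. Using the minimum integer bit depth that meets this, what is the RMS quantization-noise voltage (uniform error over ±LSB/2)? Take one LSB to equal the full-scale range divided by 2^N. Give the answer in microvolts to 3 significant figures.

1.10 µV

Full-scale range = 3.98 V − (-3.98 V) = 7.96 V.
Need 2^N ≥ 7.96 V / 5.83 µV = 1.365e6 → N_min = 21.
LSB = 7.96 V / 2^21 = 3.7956 µV.
σ_q = LSB/√12 = 3.7956 µV/3.4641 = 1.10 µV.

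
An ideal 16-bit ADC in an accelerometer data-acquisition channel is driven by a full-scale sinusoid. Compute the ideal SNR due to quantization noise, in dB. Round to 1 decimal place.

For an ideal N-bit converter with full-scale sine input, SNR = 6.02 N + 1.76 dB. SNR = 6.02 × 16 + 1.76 = 96.32 + 1.76 = 98.08 dB.

98.1 dB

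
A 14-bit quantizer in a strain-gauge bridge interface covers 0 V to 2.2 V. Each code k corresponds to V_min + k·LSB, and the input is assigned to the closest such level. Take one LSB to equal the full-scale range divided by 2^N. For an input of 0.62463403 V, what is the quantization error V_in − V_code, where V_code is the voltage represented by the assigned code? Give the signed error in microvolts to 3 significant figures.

−24.2 µV

V_FS = 2.2 V. LSB = 2.2 V / 2^14 ≈ 134.3 µV.
Position in LSBs: (0.62463403 − (0)) × 16384/2.2 = 4651.8200; rounding gives k = 4652.
V_code = V_min + k × range/2^14 = 0 + 4652 × 2.2/16384 = 0.62465820313 V.
V_in − V_code = 0.62463403 − (0.62465820313) = −24.2 µV.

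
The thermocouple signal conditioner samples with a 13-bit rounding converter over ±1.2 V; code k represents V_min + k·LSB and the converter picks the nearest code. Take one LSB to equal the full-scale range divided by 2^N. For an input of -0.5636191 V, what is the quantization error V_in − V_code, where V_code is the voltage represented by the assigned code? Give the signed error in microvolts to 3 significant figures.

Full-scale range = 1.2 V − (-1.2 V) = 2.4 V. LSB = 2.4 V / 2^13 ≈ 293.0 µV.
(V_in − V_min)/LSB = (-0.5636191 − (-1.2)) × 8192/2.4 = 2172.1801 → nearest code k = 2172.
Reconstructed level: -1.2 + 2172 × 2.4/8192 V = -0.5636718750 V.
Error = V_in − V_code = -0.5636191 − (-0.5636718750) = +52.8 µV.

+52.8 µV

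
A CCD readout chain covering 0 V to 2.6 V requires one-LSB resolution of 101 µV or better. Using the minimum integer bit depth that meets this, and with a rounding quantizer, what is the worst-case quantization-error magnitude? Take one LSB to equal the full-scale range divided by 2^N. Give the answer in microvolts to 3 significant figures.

Range is 2.6 V.
Required number of levels: 2.6/101 µV = 25743; smallest N with 2^N ≥ that is 15.
LSB = 2.6 V ÷ 2^15 = 2.6/32768 V = 79.346 µV.
|e|_max = LSB/2 = 39.7 µV.

39.7 µV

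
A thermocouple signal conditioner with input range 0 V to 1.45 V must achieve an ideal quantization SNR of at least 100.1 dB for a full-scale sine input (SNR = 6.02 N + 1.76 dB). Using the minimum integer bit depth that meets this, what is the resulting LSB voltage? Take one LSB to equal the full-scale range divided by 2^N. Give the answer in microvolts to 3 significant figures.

V_FS = 1.45 V.
N ≥ (100.1 − 1.76)/6.02 = 16.336 → N_min = 17.
LSB = 1.45 V ÷ 2^17 = 1.45/131072 V = 11.1 µV.

11.1 µV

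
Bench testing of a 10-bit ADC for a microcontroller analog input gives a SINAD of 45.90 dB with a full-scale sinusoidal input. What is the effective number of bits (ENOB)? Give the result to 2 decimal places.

ENOB = (SINAD − 1.76) / 6.02 = (45.90 − 1.76) / 6.02 = 44.14 / 6.02 = 7.3322.

7.33 bits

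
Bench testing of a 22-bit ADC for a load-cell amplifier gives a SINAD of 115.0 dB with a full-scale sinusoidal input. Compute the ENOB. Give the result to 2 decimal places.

ENOB = (SINAD − 1.76) / 6.02 = (115.0 − 1.76) / 6.02 = 113.24 / 6.02 = 18.8106.

18.81 bits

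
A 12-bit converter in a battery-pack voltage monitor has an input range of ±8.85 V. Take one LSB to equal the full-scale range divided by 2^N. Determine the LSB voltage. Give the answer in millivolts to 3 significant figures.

Span: 8.85 V − (-8.85 V) = 17.7 V.
Number of codes = 2^12 = 4096.
One LSB is 17.7 V / 4096 = 4.32 mV.

4.32 mV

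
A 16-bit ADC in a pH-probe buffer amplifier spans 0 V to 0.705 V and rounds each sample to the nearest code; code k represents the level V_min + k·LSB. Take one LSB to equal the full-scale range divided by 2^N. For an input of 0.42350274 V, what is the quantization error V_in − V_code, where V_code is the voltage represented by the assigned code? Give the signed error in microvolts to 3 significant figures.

+3.59 µV

Full-scale range = 0.705 V. LSB = 0.705 V / 2^16 ≈ 10.76 µV.
(V_in − V_min)/LSB = (0.42350274 − (0)) × 65536/0.705 = 39368.3341 → nearest code k = 39368.
V_code = V_min + k × range/2^16 = 0 + 39368 × 0.705/65536 = 0.42349914551 V.
V_in − V_code = 0.42350274 − (0.42349914551) = +3.59 µV.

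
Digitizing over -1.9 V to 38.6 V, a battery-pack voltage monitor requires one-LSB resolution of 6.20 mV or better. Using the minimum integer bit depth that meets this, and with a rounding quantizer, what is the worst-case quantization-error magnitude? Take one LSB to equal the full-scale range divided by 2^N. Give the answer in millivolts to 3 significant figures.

2.47 mV

Span: 38.6 V − (-1.9 V) = 40.5 V.
Need 2^N ≥ 40.5 V / 6.20 mV = 6532 → N_min = 13.
One LSB is 40.5 V / 8192 = 4.9438 mV.
Max error for round-to-nearest is LSB/2 = 2.47 mV.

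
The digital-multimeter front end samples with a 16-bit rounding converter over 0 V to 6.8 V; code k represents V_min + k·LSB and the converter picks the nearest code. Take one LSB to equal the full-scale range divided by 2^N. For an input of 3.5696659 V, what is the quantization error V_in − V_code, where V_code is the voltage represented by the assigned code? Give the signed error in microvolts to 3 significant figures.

Span = 6.8 V. LSB = 6.8 V / 2^16 ≈ 103.8 µV.
(V_in − V_min)/LSB = (3.5696659 − (0)) × 65536/6.8 = 34403.1801 → nearest code k = 34403.
Reconstructed level: 0 + 34403 × 6.8/65536 V = 3.5696472168 V.
V_in − V_code = 3.5696659 − (3.5696472168) = +18.7 µV.

+18.7 µV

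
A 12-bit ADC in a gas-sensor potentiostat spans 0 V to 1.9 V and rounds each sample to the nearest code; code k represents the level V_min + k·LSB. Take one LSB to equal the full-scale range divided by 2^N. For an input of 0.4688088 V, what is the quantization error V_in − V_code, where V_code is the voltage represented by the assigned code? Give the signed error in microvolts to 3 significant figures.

V_FS = 1.9 V. LSB = 1.9 V / 2^12 ≈ 463.9 µV.
(V_in − V_min)/LSB = (0.4688088 − (0)) × 4096/1.9 = 1010.6531 → nearest code k = 1011.
Reconstructed level: 0 + 1011 × 1.9/4096 V = 0.4689697266 V.
e = 0.4688088 − (0.4689697266) = −161 µV.

−161 µV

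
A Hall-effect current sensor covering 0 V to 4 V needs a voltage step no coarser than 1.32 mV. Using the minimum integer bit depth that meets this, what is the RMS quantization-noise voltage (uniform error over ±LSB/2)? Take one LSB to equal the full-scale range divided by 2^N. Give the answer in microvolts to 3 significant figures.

Span = 4 V.
Need 2^N ≥ 4 V / 1.32 mV = 3030 → N_min = 12.
Step size = 4/4096 V = 0.97656 mV.
RMS noise = LSB/√12 = 282 µV.

282 µV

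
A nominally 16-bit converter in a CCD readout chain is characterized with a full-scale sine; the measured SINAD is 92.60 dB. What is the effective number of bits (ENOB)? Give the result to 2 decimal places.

15.09 bits

ENOB = (92.60 − 1.76)/6.02 = 15.0897 bits.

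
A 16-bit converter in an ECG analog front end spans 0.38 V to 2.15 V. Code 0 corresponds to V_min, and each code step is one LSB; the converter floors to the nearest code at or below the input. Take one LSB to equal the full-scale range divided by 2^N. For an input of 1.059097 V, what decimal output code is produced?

Range = 2.15 − (0.38) = 1.77 V. LSB = 1.77 V / 2^16 ≈ 27.01 µV.
V_in − V_min = 1.059097 − (0.38) = 0.679097 V.
Divide by LSB: 0.679097 × 65536/1.77 = 25144.2378.
Truncating gives code 25144.

25144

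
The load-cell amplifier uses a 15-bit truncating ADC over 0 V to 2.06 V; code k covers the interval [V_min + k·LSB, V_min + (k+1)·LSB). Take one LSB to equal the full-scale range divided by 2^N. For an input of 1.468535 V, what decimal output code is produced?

Full-scale range = 2.06 V. LSB = 2.06 V / 2^15 ≈ 62.87 µV.
code = ⌊(V_in − V_min)/LSB⌋ = ⌊(V_in − V_min) × 2^15 / range⌋
     = ⌊(1.468535 − (0)) × 32768 / 2.06⌋ = ⌊1.468535 × 32768/2.06⌋
     = ⌊23359.687⌋ = 23359.

23359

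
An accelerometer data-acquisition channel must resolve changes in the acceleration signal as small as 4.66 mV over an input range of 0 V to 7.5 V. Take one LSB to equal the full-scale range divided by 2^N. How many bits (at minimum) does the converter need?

Range is 7.5 V.
Levels needed ≥ 7.5/4.66 mV = 1609. 2^11 = 2048 suffices, so N_min = 11.

11 bits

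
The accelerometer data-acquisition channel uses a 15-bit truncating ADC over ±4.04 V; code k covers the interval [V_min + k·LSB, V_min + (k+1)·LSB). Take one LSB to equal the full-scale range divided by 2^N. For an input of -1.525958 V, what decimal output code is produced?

Full-scale range = 4.04 V − (-4.04 V) = 8.08 V. LSB = 8.08 V / 2^15 ≈ 246.6 µV.
V_in − V_min = -1.525958 − (-4.04) = 2.514042 V.
Divide by LSB: 2.514042 × 32768/8.08 = 10195.5604.
Truncating gives code 10195.

10195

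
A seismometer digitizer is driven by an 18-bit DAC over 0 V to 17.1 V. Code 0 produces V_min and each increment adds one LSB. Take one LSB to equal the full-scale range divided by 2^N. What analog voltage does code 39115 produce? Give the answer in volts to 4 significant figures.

2.552 V

Full-scale range = 17.1 V. LSB = 17.1 V / 2^18.
Output = V_min + (39115/262144) × range = 0 + 0.149212 × 17.1 V
      = 0 + 2.55152 = 2.55152 V.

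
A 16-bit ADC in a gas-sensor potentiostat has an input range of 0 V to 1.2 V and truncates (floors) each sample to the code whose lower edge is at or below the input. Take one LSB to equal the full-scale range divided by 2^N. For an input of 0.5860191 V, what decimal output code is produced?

32004

Range is 1.2 V. LSB = 1.2 V / 2^16 ≈ 18.31 µV.
code = ⌊(V_in − V_min)/LSB⌋ = ⌊(V_in − V_min) × 2^16 / range⌋
     = ⌊(0.5860191 − (0)) × 65536 / 1.2⌋ = ⌊0.5860191 × 65536/1.2⌋
     = ⌊32004.456⌋ = 32004.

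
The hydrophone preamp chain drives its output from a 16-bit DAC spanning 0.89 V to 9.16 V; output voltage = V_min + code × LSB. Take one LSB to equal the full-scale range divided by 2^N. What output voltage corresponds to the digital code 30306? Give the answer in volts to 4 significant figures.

Range = 9.16 − (0.89) = 8.27 V. LSB = 8.27 V / 2^16.
V_out = V_min + code × LSB = 0.89 V + 30306 × 8.27 V / 65536
      = 0.89 + 3.82432 = 4.71432 V.

4.714 V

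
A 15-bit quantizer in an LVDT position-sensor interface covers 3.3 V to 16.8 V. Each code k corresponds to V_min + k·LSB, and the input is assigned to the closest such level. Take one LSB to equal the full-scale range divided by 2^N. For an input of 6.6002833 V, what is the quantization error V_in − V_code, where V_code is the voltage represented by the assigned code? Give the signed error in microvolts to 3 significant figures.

Range = 16.8 − (3.3) = 13.5 V. LSB = 13.5 V / 2^15 ≈ 412.0 µV.
Position in LSBs: (6.6002833 − (3.3)) × 32768/13.5 = 8010.6432; rounding gives k = 8011.
Reconstructed level: 3.3 + 8011 × 13.5/32768 V = 6.6004302979 V.
Error = V_in − V_code = 6.6002833 − (6.6004302979) = −147 µV.

−147 µV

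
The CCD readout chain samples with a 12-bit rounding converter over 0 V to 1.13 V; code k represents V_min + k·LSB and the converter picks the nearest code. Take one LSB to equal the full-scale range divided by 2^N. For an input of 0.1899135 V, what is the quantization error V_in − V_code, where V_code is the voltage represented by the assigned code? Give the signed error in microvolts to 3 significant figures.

+109 µV

Range is 1.13 V. LSB = 1.13 V / 2^12 ≈ 275.9 µV.
(0.1899135 − (0)) / LSB = 0.1899135 × 4096/1.13 = 688.3944. Nearest integer: k = 688.
Reconstructed level: 0 + 688 × 1.13/4096 V = 0.1898046875 V.
e = 0.1899135 − (0.1898046875) = +109 µV.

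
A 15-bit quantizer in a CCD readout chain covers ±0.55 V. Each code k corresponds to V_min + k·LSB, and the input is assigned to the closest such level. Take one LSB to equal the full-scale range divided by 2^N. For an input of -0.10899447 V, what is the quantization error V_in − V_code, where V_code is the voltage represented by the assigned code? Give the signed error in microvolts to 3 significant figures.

The full-scale span is 0.55 − (-0.55) = 1.1 V. LSB = 1.1 V / 2^15 ≈ 33.57 µV.
(-0.10899447 − (-0.55)) / LSB = 0.44100553 × 32768/1.1 = 13137.1538. Nearest integer: k = 13137.
Reconstructed level: -0.55 + 13137 × 1.1/32768 V = -0.10899963379 V.
Error = V_in − V_code = -0.10899447 − (-0.10899963379) = +5.16 µV.

+5.16 µV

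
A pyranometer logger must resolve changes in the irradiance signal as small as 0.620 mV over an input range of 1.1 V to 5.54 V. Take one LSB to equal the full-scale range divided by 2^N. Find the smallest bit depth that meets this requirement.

The full-scale span is 5.54 − (1.1) = 4.44 V.
Levels needed ≥ 4.44/0.620 mV = 7161. 2^13 = 8192 suffices, so N_min = 13.

13 bits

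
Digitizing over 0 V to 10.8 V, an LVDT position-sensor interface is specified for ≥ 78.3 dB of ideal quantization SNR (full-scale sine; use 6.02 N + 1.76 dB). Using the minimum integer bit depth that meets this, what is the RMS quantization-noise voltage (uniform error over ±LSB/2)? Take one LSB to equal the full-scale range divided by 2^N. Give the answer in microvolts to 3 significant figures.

381 µV

Span = 10.8 V.
6.02 N + 1.76 ≥ 78.3 gives N ≥ 12.714, so the minimum integer is 13.
LSB = 10.8 V / 2^13 = 1.3184 mV.
V_rms = LSB/√12 = 381 µV.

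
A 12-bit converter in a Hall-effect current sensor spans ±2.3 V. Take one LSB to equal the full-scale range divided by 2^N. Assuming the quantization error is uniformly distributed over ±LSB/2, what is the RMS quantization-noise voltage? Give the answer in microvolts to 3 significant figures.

Full-scale range = 2.3 V − (-2.3 V) = 4.6 V.
Step size = 4.6/4096 V = 1.1230 mV.
V_rms = LSB/√12 = 1.1230 mV / √12 = 324 µV.

324 µV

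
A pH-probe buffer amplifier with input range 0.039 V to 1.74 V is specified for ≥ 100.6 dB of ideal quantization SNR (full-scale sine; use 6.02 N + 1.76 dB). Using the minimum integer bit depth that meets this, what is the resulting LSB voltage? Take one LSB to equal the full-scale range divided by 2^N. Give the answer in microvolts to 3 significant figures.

13.0 µV

Full-scale range = 1.74 V − (0.039 V) = 1.701 V.
Solving 6.02 N ≥ 100.6 − 1.76: N ≥ 16.419. Round up → N = 17.
LSB = 1.701 V ÷ 2^17 = 1.701/131072 V = 13.0 µV.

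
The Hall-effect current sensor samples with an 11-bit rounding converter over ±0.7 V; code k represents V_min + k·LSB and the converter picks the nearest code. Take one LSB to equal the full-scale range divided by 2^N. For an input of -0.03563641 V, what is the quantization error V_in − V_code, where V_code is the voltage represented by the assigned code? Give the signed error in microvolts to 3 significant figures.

Range = 0.7 − (-0.7) = 1.4 V. LSB = 1.4 V / 2^11 ≈ 0.6836 mV.
(-0.03563641 − (-0.7)) / LSB = 0.66436359 × 2048/1.4 = 971.8690. Nearest integer: k = 972.
V_code = -0.7 + (972/2048) × 1.4 = -0.03554687500 V.
V_in − V_code = -0.03563641 − (-0.03554687500) = −89.5 µV.

−89.5 µV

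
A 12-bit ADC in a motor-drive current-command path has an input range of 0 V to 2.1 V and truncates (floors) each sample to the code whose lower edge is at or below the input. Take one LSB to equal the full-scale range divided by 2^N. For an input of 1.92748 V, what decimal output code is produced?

3759

V_FS = 2.1 V. LSB = 2.1 V / 2^12 ≈ 0.5127 mV.
(V_in − V_min) × 2^12/range = (1.92748 − (0)) × 4096/2.1 = 3759.504.
Floor → code = 3759.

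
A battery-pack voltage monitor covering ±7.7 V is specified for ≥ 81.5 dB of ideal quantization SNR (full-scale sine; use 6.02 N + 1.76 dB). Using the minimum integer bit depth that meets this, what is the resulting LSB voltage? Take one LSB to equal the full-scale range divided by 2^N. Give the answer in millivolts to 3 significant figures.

0.940 mV

The full-scale span is 7.7 − (-7.7) = 15.4 V.
Solving 6.02 N ≥ 81.5 − 1.76: N ≥ 13.246. Round up → N = 14.
LSB = 15.4 V / 2^14 = 0.940 mV.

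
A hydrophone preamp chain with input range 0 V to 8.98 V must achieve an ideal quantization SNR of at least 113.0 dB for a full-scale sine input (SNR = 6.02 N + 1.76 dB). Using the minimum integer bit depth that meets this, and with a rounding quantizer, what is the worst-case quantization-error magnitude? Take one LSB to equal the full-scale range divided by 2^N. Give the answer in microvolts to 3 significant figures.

8.56 µV

Full-scale range = 8.98 V.
Solving 6.02 N ≥ 113.0 − 1.76: N ≥ 18.478. Round up → N = 19.
One LSB is 8.98 V / 524288 = 17.128 µV.
Max error for round-to-nearest is LSB/2 = 8.56 µV.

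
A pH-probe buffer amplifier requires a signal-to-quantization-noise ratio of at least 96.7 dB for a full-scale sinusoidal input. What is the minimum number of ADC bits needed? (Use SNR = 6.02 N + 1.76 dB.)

16 bits

Solving 6.02 N ≥ 96.7 − 1.76: N ≥ 15.771. Round up → N = 16.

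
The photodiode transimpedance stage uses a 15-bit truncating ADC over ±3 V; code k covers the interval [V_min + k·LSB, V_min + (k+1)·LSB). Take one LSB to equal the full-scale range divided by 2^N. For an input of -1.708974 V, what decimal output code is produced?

Span: 3 V − (-3 V) = 6 V. LSB = 6 V / 2^15 ≈ 183.1 µV.
code = ⌊(V_in − V_min)/LSB⌋ = ⌊(V_in − V_min) × 2^15 / range⌋
     = ⌊(-1.708974 − (-3)) × 32768 / 6⌋ = ⌊1.291026 × 32768/6⌋
     = ⌊7050.723⌋ = 7050.

7050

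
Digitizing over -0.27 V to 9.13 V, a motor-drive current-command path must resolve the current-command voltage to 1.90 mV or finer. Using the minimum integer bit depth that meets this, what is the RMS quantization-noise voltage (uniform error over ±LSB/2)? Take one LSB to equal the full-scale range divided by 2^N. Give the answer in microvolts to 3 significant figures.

Full-scale range = 9.13 V − (-0.27 V) = 9.4 V.
Levels needed ≥ 9.4/1.90 mV = 4947. 2^13 = 8192 suffices, so N_min = 13.
Step size = 9.4/8192 V = 1.1475 mV.
RMS noise = LSB/√12 = 331 µV.

331 µV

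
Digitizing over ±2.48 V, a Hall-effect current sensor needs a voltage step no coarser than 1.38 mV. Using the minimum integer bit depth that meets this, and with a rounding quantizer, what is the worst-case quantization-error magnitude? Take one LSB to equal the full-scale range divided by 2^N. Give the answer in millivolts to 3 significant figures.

Full-scale range = 2.48 V − (-2.48 V) = 4.96 V.
Required number of levels: 4.96/1.38 mV = 3594.2; smallest N with 2^N ≥ that is 12.
LSB = 4.96 V ÷ 2^12 = 4.96/4096 V = 1.2109 mV.
|e|_max = LSB/2 = 0.605 mV.

0.605 mV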